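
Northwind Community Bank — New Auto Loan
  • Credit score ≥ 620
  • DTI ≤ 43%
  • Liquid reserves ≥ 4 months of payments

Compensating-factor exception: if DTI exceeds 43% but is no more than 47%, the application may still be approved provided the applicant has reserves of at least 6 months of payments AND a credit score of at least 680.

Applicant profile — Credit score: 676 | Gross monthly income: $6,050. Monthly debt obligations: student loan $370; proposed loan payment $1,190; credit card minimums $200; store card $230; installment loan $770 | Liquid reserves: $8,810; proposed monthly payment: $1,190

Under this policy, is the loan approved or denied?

Denied

Credit score 676 ≥ 620 (meets base)
Total debts = (370 + 1,190 + 200 + 230 + 770) = 2,760. DTI = 2,760/6,050 = 45.6% > 43% — standard DTI limit exceeded.
Reserves = 8,810/1,190 = 7.4 months ≥ 4
DTI 45.6% is within the 43%–47% exception band; checking compensating factors.
Reserves 7.4 ≥ 6 months; credit score 676 < 680.
Compensating-factor requirement not fully met.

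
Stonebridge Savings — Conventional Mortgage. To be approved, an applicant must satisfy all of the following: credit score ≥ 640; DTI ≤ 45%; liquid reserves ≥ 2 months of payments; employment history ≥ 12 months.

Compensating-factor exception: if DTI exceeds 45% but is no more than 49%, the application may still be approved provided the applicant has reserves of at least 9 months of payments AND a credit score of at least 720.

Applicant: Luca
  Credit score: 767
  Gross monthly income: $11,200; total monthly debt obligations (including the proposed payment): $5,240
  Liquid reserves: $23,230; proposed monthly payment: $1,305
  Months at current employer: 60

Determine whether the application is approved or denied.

Credit score 767 ≥ 640 (meets base)
DTI: 5,240 ÷ 11,200 = 46.8%, over the 45% base limit.
Liquid reserves cover 23,230/1,305 = 17.8 months — ≥ 2 required
Employment 60 ≥ 12 months
DTI 46.8% is within the 45%–49% exception band; checking compensating factors.
Reserves 17.8 ≥ 9 months; credit score 767 ≥ 720.
Both override conditions satisfied; DTI exception granted.

Approved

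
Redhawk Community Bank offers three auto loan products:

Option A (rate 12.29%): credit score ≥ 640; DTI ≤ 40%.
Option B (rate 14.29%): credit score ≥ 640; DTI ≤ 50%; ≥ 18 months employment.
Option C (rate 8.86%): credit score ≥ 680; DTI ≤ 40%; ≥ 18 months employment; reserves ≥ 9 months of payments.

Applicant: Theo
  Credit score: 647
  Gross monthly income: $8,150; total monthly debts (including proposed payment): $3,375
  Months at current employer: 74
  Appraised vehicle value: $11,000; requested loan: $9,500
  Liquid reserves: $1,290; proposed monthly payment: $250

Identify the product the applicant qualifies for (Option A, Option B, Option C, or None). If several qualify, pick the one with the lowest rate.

Option B

DTI = 3,375/8,150 = 41.4%.
LTV = 9,500/11,000 = 86.4%.
Reserves = 1,290/250 = 5.2 months.
Option A: score 647 ≥ 640; DTI 41.4% > 40% → does not qualify.
Option B: score 647 ≥ 640; DTI 41.4% ≤ 50%; employment 74 ≥ 18 mo → qualifies.
Option C: score 647 < 680; DTI 41.4% > 40%; employment 74 ≥ 18 mo; reserves 5.2 < 9 mo → does not qualify.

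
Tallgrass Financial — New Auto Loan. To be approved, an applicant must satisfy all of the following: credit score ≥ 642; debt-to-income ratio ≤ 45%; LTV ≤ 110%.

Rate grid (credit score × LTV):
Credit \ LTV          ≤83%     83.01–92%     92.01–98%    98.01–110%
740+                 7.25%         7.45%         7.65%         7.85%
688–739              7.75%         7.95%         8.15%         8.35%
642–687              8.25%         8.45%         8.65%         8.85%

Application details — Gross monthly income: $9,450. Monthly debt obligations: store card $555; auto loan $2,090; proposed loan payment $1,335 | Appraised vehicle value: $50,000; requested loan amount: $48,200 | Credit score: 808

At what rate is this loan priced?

Credit score 808 ≥ 642; Total monthly debts = (555 + 2,090 + 1,335) = 3,980. DTI: 3,980 ÷ 9,450 = 42.1%, within the 45% cap
LTV = 48,200/50,000 = 96.4% ≤ 110%
Credit 808 → row 740+; LTV 96.4% → column 92.01–98%. Grid cell → 7.65%.

7.65%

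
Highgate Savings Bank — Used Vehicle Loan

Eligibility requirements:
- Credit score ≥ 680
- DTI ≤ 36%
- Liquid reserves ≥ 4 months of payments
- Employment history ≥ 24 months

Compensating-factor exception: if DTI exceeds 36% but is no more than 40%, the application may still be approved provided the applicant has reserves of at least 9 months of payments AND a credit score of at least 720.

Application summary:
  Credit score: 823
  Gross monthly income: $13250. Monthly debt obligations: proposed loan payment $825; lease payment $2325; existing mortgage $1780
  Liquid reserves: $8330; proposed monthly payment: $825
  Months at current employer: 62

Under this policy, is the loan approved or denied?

Approved

Credit score 823 ≥ 680 (meets base)
Total debts = (825 + 2,325 + 1,780) = 4,930. DTI = 4,930/13,250 = 37.2% > 36% — standard DTI limit exceeded.
Reserves: 8,330 ÷ 825 = 10.1 months (meets 4-month minimum)
Employment 62 ≥ 24 months
37.2% falls in the override range (36%–40%), so the compensating-factor test applies.
Override check — reserves: 10.1 mo (ok); score: 823 (ok).
Both override conditions satisfied; DTI exception granted.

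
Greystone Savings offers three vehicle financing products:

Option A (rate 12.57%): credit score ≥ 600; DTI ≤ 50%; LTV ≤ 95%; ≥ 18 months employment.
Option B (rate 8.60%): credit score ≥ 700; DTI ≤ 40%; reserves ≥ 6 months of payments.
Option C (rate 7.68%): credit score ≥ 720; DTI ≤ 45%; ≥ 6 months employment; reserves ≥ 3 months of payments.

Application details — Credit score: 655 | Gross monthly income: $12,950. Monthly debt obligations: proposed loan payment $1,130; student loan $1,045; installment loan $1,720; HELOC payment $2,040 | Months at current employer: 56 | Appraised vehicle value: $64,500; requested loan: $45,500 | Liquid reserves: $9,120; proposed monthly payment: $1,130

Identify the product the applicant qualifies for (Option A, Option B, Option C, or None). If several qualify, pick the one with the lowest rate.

Total debts = (1,130 + 1,045 + 1,720 + 2,040) = 5,935; DTI = 5,935/12,950 = 45.8%.
LTV = 45,500/64,500 = 70.5%.
Reserves = 9,120/1,130 = 8.1 months.
Option A: score 655 ≥ 600; DTI 45.8% ≤ 50%; LTV 70.5% ≤ 95%; employment 56 ≥ 18 mo → qualifies.
Option B: score 655 < 700; DTI 45.8% > 40%; reserves 8.1 ≥ 6 mo → does not qualify.
Option C: score 655 < 720; DTI 45.8% > 45%; employment 56 ≥ 6 mo; reserves 8.1 ≥ 3 mo → does not qualify.

Option A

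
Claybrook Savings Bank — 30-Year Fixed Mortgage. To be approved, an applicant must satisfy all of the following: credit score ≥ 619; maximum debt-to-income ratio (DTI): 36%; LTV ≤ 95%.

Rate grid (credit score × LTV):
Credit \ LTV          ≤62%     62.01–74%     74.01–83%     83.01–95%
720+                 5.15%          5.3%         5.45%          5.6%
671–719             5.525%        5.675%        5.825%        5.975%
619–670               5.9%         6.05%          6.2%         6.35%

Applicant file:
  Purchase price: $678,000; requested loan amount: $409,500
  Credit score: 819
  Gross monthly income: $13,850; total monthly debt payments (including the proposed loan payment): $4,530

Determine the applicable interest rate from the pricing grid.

Credit score 819 ≥ 619; DTI = 4,530/13,850 = 32.7% ≤ 36%
LTV: 409,500 ÷ 678,000 = 60.4%, within 95% cap
Score 819 is in the 720+ band; LTV 60.4% is in the ≤62% band → 5.15%.

5.15%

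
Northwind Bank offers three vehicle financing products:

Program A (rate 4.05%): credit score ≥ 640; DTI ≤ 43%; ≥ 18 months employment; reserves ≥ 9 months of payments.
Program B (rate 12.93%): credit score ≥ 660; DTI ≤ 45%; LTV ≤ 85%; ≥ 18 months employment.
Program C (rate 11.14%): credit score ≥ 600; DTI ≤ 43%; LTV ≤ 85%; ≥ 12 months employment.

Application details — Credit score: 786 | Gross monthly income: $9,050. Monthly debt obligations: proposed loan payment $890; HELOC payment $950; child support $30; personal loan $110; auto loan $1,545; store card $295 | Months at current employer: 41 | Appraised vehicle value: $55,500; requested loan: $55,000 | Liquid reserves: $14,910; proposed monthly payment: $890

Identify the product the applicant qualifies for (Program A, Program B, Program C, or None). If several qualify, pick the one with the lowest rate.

Total debts = (890 + 950 + 30 + 110 + 1,545 + 295) = 3,820; DTI = 3,820/9,050 = 42.2%.
LTV = 55,000/55,500 = 99.1%.
Reserves = 14,910/890 = 16.8 months.
Program A: score 786 ≥ 640; DTI 42.2% ≤ 43%; employment 41 ≥ 18 mo; reserves 16.8 ≥ 9 mo → qualifies.
Program B: score 786 ≥ 660; DTI 42.2% ≤ 45%; LTV 99.1% > 85%; employment 41 ≥ 18 mo → does not qualify.
Program C: score 786 ≥ 600; DTI 42.2% ≤ 43%; LTV 99.1% > 85%; employment 41 ≥ 12 mo → does not qualify.

Program A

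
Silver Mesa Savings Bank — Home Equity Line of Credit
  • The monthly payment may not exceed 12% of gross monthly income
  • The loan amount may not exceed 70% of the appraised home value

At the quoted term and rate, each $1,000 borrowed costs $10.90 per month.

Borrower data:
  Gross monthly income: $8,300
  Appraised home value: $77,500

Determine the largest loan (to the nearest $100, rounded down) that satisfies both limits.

Payment cap: 12% × $8,300 = $996/month.
At $10.90 per $1,000, that supports 996/10.90 × 1,000 ≈ $91,376 → $91,300.
LTV cap: 70% × $77,500 = $54,250 → $54,200.
Binding constraint: loan-to-value.

$54,200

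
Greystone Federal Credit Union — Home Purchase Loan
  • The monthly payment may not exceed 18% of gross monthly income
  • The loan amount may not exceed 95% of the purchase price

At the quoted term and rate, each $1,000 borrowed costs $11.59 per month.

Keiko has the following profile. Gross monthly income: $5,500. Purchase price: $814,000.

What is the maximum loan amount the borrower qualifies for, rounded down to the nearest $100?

$85,400

Payment cap: 18% × $5,500 = $990/month.
At $11.59 per $1,000, that supports 990/11.59 × 1,000 ≈ $85,418 → $85,400.
LTV cap: 95% × $814,000 = $773,300 → $773,300.
Binding constraint: payment-to-income.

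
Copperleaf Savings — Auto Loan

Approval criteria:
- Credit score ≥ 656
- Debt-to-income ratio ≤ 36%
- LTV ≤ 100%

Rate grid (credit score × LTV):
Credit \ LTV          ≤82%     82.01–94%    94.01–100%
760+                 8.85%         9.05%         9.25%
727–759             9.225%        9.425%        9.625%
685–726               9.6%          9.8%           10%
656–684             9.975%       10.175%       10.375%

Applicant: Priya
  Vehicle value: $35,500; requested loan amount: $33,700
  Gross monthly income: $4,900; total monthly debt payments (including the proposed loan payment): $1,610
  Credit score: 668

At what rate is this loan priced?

Credit score 668 ≥ 656; Debt-to-income = 1,610/4,900 = 32.9% — meets 36% limit
Loan-to-value = 33,700/35,500 = 94.9% — pass (100% max)
Credit 668 → row 656–684; LTV 94.9% → column 94.01–100%. Grid cell → 10.375%.

10.375%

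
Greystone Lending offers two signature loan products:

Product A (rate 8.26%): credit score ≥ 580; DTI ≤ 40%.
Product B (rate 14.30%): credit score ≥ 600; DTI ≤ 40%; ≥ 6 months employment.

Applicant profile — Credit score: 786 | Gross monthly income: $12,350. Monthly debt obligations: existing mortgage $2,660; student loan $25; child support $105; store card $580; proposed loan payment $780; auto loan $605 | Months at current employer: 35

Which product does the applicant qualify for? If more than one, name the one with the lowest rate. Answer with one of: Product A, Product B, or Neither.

Total debts = (2,660 + 25 + 105 + 580 + 780 + 605) = 4,755; DTI = 4,755/12,350 = 38.5%.
Product A: score 786 ≥ 580; DTI 38.5% ≤ 40% → qualifies.
Product B: score 786 ≥ 600; DTI 38.5% ≤ 40%; employment 35 ≥ 6 mo → qualifies.
Qualifying: Product A, Product B. Lowest rate is 8.26% → Product A.

Product A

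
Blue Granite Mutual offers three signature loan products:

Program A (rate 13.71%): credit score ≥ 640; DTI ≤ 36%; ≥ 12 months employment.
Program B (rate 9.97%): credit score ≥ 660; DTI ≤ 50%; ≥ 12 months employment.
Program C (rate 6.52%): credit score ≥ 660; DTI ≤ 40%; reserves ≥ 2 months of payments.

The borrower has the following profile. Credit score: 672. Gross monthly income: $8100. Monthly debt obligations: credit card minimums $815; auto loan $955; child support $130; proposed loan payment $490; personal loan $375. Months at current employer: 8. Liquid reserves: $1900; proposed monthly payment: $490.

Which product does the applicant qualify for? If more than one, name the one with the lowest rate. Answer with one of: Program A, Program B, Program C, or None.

Total debts = (815 + 955 + 130 + 490 + 375) = 2,765; DTI = 2,765/8,100 = 34.1%.
Reserves = 1,900/490 = 3.9 months.
Program A: score 672 ≥ 640; DTI 34.1% ≤ 36%; employment 8 < 12 mo → does not qualify.
Program B: score 672 ≥ 660; DTI 34.1% ≤ 50%; employment 8 < 12 mo → does not qualify.
Program C: score 672 ≥ 660; DTI 34.1% ≤ 40%; reserves 3.9 ≥ 2 mo → qualifies.

Program C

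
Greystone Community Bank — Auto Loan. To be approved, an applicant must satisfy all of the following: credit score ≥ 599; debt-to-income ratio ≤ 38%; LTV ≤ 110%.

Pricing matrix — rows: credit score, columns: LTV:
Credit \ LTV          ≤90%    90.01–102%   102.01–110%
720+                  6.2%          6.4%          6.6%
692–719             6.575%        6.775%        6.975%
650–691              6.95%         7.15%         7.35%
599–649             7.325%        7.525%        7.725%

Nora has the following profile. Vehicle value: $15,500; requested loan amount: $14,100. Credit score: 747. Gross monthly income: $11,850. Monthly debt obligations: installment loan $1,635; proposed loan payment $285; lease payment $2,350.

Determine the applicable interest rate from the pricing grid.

Credit score 747 ≥ 599; Total monthly debts = (1,635 + 285 + 2,350) = 4,270. DTI: 4,270 ÷ 11,850 = 36%, within the 38% cap
LTV: 14,100 ÷ 15,500 = 91%, within 110% cap
Score 747 is in the 720+ band; LTV 91% is in the 90.01–102% band → 6.4%.

6.4%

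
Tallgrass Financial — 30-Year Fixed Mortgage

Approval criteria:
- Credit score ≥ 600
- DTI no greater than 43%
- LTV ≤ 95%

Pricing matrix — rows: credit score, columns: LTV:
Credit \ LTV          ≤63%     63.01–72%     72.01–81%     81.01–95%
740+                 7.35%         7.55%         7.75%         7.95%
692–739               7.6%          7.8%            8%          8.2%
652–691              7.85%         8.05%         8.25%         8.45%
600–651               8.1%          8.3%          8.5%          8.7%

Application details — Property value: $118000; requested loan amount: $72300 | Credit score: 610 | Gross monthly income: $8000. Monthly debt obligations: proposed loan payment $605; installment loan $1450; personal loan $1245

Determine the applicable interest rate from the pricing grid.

8.1%

Credit score 610 ≥ 600; Total monthly debts = (605 + 1,450 + 1,245) = 3,300. DTI: 3,300 ÷ 8,000 = 41.2%, within the 43% cap
LTV: 72,300 ÷ 118,000 = 61.3%, within 95% cap
Score 610 is in the 600–651 band; LTV 61.3% is in the ≤63% band → 8.1%.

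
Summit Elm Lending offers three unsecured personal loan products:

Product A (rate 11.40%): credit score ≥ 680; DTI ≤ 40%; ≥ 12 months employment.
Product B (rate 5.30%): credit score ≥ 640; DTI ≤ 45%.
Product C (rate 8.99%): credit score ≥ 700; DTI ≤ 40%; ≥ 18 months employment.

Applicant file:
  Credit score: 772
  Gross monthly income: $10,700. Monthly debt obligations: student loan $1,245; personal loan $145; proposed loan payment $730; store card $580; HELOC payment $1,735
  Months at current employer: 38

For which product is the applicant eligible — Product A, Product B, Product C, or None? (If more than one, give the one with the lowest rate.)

Product B

Total debts = (1,245 + 145 + 730 + 580 + 1,735) = 4,435; DTI = 4,435/10,700 = 41.4%.
Product A: score 772 ≥ 680; DTI 41.4% > 40%; employment 38 ≥ 12 mo → does not qualify.
Product B: score 772 ≥ 640; DTI 41.4% ≤ 45% → qualifies.
Product C: score 772 ≥ 700; DTI 41.4% > 40%; employment 38 ≥ 18 mo → does not qualify.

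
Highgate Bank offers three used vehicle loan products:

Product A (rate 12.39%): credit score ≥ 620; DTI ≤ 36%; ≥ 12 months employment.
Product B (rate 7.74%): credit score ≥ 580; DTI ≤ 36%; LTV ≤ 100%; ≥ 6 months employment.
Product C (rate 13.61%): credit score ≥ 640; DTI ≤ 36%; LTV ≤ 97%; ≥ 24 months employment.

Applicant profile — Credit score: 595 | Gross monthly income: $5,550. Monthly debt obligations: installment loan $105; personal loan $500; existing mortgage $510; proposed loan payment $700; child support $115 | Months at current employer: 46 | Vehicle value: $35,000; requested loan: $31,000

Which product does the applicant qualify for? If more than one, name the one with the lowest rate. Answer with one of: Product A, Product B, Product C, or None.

Product B

Total debts = (105 + 500 + 510 + 700 + 115) = 1,930; DTI = 1,930/5,550 = 34.8%.
LTV = 31,000/35,000 = 88.6%.
Product A: score 595 < 620; DTI 34.8% ≤ 36%; employment 46 ≥ 12 mo → does not qualify.
Product B: score 595 ≥ 580; DTI 34.8% ≤ 36%; LTV 88.6% ≤ 100%; employment 46 ≥ 6 mo → qualifies.
Product C: score 595 < 640; DTI 34.8% ≤ 36%; LTV 88.6% ≤ 97%; employment 46 ≥ 24 mo → does not qualify.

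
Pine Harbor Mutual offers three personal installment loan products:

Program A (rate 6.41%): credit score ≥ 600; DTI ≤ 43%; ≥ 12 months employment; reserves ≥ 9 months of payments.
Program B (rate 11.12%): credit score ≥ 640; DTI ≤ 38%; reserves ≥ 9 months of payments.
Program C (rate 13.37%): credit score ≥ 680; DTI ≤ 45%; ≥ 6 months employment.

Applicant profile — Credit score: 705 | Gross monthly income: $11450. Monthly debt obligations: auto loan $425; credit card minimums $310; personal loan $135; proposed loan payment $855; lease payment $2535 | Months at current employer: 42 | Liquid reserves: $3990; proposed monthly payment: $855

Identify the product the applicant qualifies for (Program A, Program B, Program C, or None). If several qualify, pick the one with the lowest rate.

Program C

Total debts = (425 + 310 + 135 + 855 + 2,535) = 4,260; DTI = 4,260/11,450 = 37.2%.
Reserves = 3,990/855 = 4.7 months.
Program A: score 705 ≥ 600; DTI 37.2% ≤ 43%; employment 42 ≥ 12 mo; reserves 4.7 < 9 mo → does not qualify.
Program B: score 705 ≥ 640; DTI 37.2% ≤ 38%; reserves 4.7 < 9 mo → does not qualify.
Program C: score 705 ≥ 680; DTI 37.2% ≤ 45%; employment 42 ≥ 6 mo → qualifies.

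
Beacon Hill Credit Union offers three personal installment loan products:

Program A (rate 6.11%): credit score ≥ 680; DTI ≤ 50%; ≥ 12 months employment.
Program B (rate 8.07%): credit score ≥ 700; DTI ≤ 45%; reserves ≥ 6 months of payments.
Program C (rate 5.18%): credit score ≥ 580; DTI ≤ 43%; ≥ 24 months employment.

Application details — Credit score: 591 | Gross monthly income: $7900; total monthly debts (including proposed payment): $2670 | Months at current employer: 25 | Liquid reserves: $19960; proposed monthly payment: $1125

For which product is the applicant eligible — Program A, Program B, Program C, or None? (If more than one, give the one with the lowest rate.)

Program C

DTI = 2,670/7,900 = 33.8%.
Reserves = 19,960/1,125 = 17.7 months.
Program A: score 591 < 680; DTI 33.8% ≤ 50%; employment 25 ≥ 12 mo → does not qualify.
Program B: score 591 < 700; DTI 33.8% ≤ 45%; reserves 17.7 ≥ 6 mo → does not qualify.
Program C: score 591 ≥ 580; DTI 33.8% ≤ 43%; employment 25 ≥ 24 mo → qualifies.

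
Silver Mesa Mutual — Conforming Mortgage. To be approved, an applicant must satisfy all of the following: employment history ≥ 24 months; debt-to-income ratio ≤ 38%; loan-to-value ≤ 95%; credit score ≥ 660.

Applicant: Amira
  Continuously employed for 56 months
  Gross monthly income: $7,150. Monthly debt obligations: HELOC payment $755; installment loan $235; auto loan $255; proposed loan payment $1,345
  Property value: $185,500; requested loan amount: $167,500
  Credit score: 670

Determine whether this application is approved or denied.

Approved

Employment 56 ≥ 24 months
Total monthly debts = (755 + 235 + 255 + 1,345) = 2,590. DTI = 2,590/7,150 = 36.2% ≤ 38%
Loan-to-value = 167,500/185,500 = 90.3% — pass (95% max)
Credit score 670 ≥ 660 (meets)
All criteria satisfied.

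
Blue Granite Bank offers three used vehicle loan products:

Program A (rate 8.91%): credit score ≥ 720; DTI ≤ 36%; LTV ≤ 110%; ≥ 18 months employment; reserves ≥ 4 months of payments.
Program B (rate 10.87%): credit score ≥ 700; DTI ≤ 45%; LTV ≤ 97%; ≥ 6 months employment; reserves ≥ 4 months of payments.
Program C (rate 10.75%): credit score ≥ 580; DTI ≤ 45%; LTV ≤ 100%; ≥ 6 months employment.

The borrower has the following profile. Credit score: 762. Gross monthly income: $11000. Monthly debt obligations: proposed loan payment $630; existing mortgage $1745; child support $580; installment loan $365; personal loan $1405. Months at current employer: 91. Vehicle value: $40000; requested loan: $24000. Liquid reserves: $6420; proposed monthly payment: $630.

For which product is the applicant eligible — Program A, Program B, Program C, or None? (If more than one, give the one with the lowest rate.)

Program C

Total debts = (630 + 1,745 + 580 + 365 + 1,405) = 4,725; DTI = 4,725/11,000 = 43%.
LTV = 24,000/40,000 = 60%.
Reserves = 6,420/630 = 10.2 months.
Program A: score 762 ≥ 720; DTI 43% > 36%; LTV 60% ≤ 110%; employment 91 ≥ 18 mo; reserves 10.2 ≥ 4 mo → does not qualify.
Program B: score 762 ≥ 700; DTI 43% ≤ 45%; LTV 60% ≤ 97%; employment 91 ≥ 6 mo; reserves 10.2 ≥ 4 mo → qualifies.
Program C: score 762 ≥ 580; DTI 43% ≤ 45%; LTV 60% ≤ 100%; employment 91 ≥ 6 mo → qualifies.
Qualifying: Program B, Program C. Lowest rate is 10.75% → Program C.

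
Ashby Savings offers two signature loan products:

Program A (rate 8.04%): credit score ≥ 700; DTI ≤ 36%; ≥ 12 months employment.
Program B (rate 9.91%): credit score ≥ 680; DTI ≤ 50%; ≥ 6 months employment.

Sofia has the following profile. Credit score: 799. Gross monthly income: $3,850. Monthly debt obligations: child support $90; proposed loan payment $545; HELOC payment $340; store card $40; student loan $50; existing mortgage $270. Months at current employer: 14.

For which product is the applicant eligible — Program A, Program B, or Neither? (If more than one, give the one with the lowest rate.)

Program A

Total debts = (90 + 545 + 340 + 40 + 50 + 270) = 1,335; DTI = 1,335/3,850 = 34.7%.
Program A: score 799 ≥ 700; DTI 34.7% ≤ 36%; employment 14 ≥ 12 mo → qualifies.
Program B: score 799 ≥ 680; DTI 34.7% ≤ 50%; employment 14 ≥ 6 mo → qualifies.
Qualifying: Program A, Program B. Lowest rate is 8.04% → Program A.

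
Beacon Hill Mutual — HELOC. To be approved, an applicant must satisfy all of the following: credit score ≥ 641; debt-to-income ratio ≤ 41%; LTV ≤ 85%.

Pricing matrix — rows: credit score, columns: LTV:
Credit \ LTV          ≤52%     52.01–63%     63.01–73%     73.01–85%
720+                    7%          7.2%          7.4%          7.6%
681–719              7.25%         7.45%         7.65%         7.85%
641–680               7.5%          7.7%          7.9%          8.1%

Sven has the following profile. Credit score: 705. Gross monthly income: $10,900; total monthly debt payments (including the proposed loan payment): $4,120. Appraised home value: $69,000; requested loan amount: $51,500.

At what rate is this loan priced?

Credit score 705 ≥ 641; Debt-to-income = 4,120/10,900 = 37.8% — meets 41% limit
LTV: 51,500 ÷ 69,000 = 74.6%, within 85% cap
Score 705 is in the 681–719 band; LTV 74.6% is in the 73.01–85% band → 7.85%.

7.85%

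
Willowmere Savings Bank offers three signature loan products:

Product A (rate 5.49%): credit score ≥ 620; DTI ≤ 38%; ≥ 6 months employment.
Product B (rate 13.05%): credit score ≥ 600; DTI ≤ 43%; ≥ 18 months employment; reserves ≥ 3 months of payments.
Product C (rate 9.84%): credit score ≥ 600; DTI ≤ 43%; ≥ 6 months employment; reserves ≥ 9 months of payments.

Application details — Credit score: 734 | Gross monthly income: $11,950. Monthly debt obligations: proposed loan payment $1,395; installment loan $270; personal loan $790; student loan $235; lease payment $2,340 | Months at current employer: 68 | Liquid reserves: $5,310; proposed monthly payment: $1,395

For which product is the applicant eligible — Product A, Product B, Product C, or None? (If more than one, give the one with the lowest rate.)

Product B

Total debts = (1,395 + 270 + 790 + 235 + 2,340) = 5,030; DTI = 5,030/11,950 = 42.1%.
Reserves = 5,310/1,395 = 3.8 months.
Product A: score 734 ≥ 620; DTI 42.1% > 38%; employment 68 ≥ 6 mo → does not qualify.
Product B: score 734 ≥ 600; DTI 42.1% ≤ 43%; employment 68 ≥ 18 mo; reserves 3.8 ≥ 3 mo → qualifies.
Product C: score 734 ≥ 600; DTI 42.1% ≤ 43%; employment 68 ≥ 6 mo; reserves 3.8 < 9 mo → does not qualify.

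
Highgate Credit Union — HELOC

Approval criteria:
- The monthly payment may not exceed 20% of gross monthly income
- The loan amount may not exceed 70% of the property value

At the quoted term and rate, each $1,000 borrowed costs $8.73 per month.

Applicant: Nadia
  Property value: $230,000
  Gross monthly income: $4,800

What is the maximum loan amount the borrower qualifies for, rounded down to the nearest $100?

Payment cap: 20% × $4,800 = $960/month.
At $8.73 per $1,000, that supports 960/8.73 × 1,000 ≈ $109,965 → $109,900.
LTV cap: 70% × $230,000 = $161,000 → $161,000.
Binding constraint: payment-to-income.

$109,900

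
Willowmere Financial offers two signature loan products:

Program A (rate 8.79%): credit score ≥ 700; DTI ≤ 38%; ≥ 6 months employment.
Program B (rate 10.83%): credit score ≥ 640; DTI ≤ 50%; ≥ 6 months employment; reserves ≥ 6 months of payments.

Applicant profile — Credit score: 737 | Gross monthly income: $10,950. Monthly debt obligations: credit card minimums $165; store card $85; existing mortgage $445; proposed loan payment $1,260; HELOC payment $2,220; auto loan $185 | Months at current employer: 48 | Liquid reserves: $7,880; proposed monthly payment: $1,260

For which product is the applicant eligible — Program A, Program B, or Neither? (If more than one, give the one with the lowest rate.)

Total debts = (165 + 85 + 445 + 1,260 + 2,220 + 185) = 4,360; DTI = 4,360/10,950 = 39.8%.
Reserves = 7,880/1,260 = 6.3 months.
Program A: score 737 ≥ 700; DTI 39.8% > 38%; employment 48 ≥ 6 mo → does not qualify.
Program B: score 737 ≥ 640; DTI 39.8% ≤ 50%; employment 48 ≥ 6 mo; reserves 6.3 ≥ 6 mo → qualifies.

Program B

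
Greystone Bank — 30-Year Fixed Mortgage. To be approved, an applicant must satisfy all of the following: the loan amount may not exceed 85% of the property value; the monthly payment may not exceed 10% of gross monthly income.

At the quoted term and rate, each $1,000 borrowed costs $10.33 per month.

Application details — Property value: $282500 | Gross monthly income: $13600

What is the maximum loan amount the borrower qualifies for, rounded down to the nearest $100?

$131,600

Payment cap: 10% × $13,600 = $1,360/month.
At $10.33 per $1,000, that supports 1,360/10.33 × 1,000 ≈ $131,655 → $131,600.
LTV cap: 85% × $282,500 = $240,125 → $240,100.
Binding constraint: payment-to-income.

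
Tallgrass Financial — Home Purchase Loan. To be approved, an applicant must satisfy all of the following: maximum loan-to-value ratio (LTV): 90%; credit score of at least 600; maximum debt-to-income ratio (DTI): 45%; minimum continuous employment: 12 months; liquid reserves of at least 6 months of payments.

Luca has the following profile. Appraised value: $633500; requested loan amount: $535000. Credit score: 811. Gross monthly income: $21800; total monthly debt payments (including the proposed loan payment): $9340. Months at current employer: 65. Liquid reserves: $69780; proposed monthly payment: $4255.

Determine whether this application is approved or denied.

LTV: 535,000 ÷ 633,500 = 84.5%, within 90% cap
Credit score 811 ≥ 600 (meets)
Debt-to-income = 9,340/21,800 = 42.8% — meets 45% limit
Employment 65 ≥ 12 months
Liquid reserves cover 69,780/4,255 = 16.4 months — ≥ 6 required
All criteria satisfied.

Approved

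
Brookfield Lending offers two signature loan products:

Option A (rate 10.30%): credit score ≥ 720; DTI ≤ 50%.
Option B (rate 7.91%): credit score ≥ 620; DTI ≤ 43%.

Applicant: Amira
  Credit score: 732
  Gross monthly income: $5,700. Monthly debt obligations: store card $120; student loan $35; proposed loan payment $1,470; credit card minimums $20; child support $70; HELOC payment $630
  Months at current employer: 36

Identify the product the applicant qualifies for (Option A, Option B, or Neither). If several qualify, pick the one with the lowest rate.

Total debts = (120 + 35 + 1,470 + 20 + 70 + 630) = 2,345; DTI = 2,345/5,700 = 41.1%.
Option A: score 732 ≥ 720; DTI 41.1% ≤ 50% → qualifies.
Option B: score 732 ≥ 620; DTI 41.1% ≤ 43% → qualifies.
Qualifying: Option A, Option B. Lowest rate is 7.91% → Option B.

Option B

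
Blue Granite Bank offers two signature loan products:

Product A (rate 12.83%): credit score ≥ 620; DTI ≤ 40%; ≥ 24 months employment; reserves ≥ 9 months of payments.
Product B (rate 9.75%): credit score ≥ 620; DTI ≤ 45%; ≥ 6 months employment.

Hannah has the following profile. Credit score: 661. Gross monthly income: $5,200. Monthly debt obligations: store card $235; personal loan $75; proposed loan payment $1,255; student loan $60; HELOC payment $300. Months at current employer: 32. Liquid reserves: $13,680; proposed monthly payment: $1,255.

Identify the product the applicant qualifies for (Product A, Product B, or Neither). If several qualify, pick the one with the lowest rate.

Total debts = (235 + 75 + 1,255 + 60 + 300) = 1,925; DTI = 1,925/5,200 = 37%.
Reserves = 13,680/1,255 = 10.9 months.
Product A: score 661 ≥ 620; DTI 37% ≤ 40%; employment 32 ≥ 24 mo; reserves 10.9 ≥ 9 mo → qualifies.
Product B: score 661 ≥ 620; DTI 37% ≤ 45%; employment 32 ≥ 6 mo → qualifies.
Qualifying: Product A, Product B. Lowest rate is 9.75% → Product B.

Product B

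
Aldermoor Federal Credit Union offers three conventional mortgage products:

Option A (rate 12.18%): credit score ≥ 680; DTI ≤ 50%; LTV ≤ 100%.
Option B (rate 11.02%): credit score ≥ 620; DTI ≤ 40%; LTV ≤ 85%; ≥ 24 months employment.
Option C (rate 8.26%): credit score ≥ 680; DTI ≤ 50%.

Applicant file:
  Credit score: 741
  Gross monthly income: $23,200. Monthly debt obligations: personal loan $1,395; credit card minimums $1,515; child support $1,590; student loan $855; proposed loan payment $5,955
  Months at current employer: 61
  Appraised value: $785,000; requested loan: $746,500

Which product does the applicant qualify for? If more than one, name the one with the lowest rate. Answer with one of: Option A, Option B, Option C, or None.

Option C

Total debts = (1,395 + 1,515 + 1,590 + 855 + 5,955) = 11,310; DTI = 11,310/23,200 = 48.8%.
LTV = 746,500/785,000 = 95.1%.
Option A: score 741 ≥ 680; DTI 48.8% ≤ 50%; LTV 95.1% ≤ 100% → qualifies.
Option B: score 741 ≥ 620; DTI 48.8% > 40%; LTV 95.1% > 85%; employment 61 ≥ 24 mo → does not qualify.
Option C: score 741 ≥ 680; DTI 48.8% ≤ 50% → qualifies.
Qualifying: Option A, Option C. Lowest rate is 8.26% → Option C.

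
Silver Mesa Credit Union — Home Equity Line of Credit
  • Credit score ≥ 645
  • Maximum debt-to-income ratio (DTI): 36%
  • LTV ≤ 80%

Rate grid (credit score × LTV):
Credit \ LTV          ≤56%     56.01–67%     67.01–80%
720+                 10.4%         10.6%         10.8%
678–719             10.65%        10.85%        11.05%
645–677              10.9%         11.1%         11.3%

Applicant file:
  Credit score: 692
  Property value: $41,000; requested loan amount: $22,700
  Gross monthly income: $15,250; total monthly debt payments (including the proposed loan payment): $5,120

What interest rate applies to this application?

10.65%

Credit score 692 ≥ 645; Debt-to-income = 5,120/15,250 = 33.6% — meets 36% limit
LTV = 22,700/41,000 = 55.4% ≤ 80%
Score 692 is in the 678–719 band; LTV 55.4% is in the ≤56% band → 10.65%.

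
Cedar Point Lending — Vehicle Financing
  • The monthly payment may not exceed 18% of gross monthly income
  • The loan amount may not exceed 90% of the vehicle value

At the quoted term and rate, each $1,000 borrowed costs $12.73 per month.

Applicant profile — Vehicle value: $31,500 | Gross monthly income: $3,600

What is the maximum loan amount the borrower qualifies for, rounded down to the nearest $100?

Payment cap: 18% × $3,600 = $648/month.
At $12.73 per $1,000, that supports 648/12.73 × 1,000 ≈ $50,903 → $50,900.
LTV cap: 90% × $31,500 = $28,350 → $28,300.
Binding constraint: loan-to-value.

$28,300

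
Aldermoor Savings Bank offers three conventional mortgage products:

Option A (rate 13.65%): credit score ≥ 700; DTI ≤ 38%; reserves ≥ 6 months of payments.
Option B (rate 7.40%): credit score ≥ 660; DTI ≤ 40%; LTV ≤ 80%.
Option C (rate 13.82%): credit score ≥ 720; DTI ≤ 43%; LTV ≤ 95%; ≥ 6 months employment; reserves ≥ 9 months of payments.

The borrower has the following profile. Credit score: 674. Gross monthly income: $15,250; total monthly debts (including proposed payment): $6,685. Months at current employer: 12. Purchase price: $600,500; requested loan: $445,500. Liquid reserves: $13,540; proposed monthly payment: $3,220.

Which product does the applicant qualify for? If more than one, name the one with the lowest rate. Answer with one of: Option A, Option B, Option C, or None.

None

DTI = 6,685/15,250 = 43.8%.
LTV = 445,500/600,500 = 74.2%.
Reserves = 13,540/3,220 = 4.2 months.
Option A: score 674 < 700; DTI 43.8% > 38%; reserves 4.2 < 6 mo → does not qualify.
Option B: score 674 ≥ 660; DTI 43.8% > 40%; LTV 74.2% ≤ 80% → does not qualify.
Option C: score 674 < 720; DTI 43.8% > 43%; LTV 74.2% ≤ 95%; employment 12 ≥ 6 mo; reserves 4.2 < 9 mo → does not qualify.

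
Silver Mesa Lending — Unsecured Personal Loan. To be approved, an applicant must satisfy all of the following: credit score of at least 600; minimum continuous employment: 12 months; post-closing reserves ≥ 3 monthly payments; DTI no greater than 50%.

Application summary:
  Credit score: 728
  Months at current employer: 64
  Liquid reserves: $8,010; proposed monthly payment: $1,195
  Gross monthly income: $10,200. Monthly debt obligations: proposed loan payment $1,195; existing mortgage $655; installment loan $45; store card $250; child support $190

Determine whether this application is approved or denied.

Approved

Credit score 728 ≥ 600 (meets)
Employment 64 ≥ 12 months
Reserves = 8,010/1,195 = 6.7 months ≥ 3
Total monthly debts = (1,195 + 655 + 45 + 250 + 190) = 2,335. DTI = 2,335/10,200 = 22.9% ≤ 50%
All criteria satisfied.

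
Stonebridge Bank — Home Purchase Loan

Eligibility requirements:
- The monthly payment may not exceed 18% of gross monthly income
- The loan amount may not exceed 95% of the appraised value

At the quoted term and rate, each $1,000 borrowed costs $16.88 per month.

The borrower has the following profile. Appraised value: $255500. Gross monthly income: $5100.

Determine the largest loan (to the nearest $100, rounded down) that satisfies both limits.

Payment cap: 18% × $5,100 = $918/month.
At $16.88 per $1,000, that supports 918/16.88 × 1,000 ≈ $54,383 → $54,300.
LTV cap: 95% × $255,500 = $242,725 → $242,700.
Binding constraint: payment-to-income.

$54,300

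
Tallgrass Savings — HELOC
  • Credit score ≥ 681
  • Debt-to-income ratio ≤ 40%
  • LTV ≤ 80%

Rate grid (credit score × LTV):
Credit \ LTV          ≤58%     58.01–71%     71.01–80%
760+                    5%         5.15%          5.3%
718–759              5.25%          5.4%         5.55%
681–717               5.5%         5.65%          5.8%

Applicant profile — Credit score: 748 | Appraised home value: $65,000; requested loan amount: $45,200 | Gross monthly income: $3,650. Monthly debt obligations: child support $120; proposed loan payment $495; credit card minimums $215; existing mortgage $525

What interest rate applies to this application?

5.4%

Credit score 748 ≥ 681; Total monthly debts = (120 + 495 + 215 + 525) = 1,355. Debt-to-income = 1,355/3,650 = 37.1% — meets 40% limit
LTV = 45,200/65,000 = 69.5% ≤ 80%
Score 748 is in the 718–759 band; LTV 69.5% is in the 58.01–71% band → 5.4%.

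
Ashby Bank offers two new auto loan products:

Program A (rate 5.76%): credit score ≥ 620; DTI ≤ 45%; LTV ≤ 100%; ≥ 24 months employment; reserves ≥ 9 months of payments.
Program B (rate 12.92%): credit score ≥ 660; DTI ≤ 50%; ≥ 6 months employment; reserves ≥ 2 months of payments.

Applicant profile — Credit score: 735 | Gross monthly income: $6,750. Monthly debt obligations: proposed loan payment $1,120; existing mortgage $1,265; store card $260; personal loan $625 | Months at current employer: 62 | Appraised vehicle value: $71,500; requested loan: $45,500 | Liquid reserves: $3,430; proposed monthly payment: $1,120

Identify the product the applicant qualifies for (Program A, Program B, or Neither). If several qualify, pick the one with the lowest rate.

Total debts = (1,120 + 1,265 + 260 + 625) = 3,270; DTI = 3,270/6,750 = 48.4%.
LTV = 45,500/71,500 = 63.6%.
Reserves = 3,430/1,120 = 3.1 months.
Program A: score 735 ≥ 620; DTI 48.4% > 45%; LTV 63.6% ≤ 100%; employment 62 ≥ 24 mo; reserves 3.1 < 9 mo → does not qualify.
Program B: score 735 ≥ 660; DTI 48.4% ≤ 50%; employment 62 ≥ 6 mo; reserves 3.1 ≥ 2 mo → qualifies.

Program B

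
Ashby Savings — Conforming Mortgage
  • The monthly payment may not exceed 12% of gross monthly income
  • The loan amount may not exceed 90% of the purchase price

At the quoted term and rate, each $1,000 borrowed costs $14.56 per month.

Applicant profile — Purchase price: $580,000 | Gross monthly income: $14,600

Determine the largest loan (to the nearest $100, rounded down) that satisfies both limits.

Payment cap: 12% × $14,600 = $1,752/month.
At $14.56 per $1,000, that supports 1,752/14.56 × 1,000 ≈ $120,329 → $120,300.
LTV cap: 90% × $580,000 = $522,000 → $522,000.
Binding constraint: payment-to-income.

$120,300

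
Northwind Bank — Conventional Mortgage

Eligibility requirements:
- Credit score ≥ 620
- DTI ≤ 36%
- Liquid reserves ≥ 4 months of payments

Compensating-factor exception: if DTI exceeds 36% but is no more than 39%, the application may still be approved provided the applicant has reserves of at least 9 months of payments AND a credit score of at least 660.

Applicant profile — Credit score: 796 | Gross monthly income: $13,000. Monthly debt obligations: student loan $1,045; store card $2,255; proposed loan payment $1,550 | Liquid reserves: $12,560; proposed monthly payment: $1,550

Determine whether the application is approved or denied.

Denied

Credit score 796 ≥ 620 (meets base)
Total debts = (1,045 + 2,255 + 1,550) = 4,850. DTI: 4,850 ÷ 13,000 = 37.3%, over the 36% base limit.
Reserves: 12,560 ÷ 1,550 = 8.1 months (meets 4-month minimum)
DTI 37.3% is within the 36%–39% exception band; checking compensating factors.
Reserves 8.1 < 9 months; credit score 796 ≥ 660.
Override conditions not both satisfied; exception does not apply.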